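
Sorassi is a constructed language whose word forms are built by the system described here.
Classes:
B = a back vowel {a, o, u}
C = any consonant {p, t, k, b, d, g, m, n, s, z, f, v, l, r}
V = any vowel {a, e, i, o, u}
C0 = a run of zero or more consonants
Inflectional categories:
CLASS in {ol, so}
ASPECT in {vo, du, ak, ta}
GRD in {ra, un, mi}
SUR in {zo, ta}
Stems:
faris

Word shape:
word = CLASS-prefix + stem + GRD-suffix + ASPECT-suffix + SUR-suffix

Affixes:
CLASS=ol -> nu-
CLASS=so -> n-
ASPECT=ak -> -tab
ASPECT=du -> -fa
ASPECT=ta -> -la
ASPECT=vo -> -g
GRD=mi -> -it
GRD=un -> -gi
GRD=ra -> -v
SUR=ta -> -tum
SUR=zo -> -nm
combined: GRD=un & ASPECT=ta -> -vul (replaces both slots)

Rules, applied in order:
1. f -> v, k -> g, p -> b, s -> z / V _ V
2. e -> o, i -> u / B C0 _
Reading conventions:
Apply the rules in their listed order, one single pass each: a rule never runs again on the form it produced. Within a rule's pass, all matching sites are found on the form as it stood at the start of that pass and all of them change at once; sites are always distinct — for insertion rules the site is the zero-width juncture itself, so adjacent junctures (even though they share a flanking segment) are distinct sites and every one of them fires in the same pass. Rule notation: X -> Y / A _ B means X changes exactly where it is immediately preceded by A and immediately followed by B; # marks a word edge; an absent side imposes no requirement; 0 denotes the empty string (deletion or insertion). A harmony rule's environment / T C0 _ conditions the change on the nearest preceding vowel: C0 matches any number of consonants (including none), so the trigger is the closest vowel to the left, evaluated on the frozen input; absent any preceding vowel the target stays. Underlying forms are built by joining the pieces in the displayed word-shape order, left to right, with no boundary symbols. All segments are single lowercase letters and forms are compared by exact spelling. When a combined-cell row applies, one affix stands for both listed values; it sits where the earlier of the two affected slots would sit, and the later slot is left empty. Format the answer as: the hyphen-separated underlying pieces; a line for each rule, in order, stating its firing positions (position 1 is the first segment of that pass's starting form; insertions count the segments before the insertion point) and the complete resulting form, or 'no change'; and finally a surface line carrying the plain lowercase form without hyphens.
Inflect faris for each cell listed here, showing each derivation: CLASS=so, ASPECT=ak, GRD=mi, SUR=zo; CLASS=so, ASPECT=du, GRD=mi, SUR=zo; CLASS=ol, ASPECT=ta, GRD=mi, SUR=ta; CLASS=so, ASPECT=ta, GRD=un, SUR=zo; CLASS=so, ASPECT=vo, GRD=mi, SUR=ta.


cell CLASS=so, ASPECT=ak, GRD=mi, SUR=zo:
underlying: n-faris-it-tab-nm
1. f -> v, k -> g, p -> b, s -> z / V _ V: fires at position(s) 6: nfarizittabnm
2. e -> o, i -> u / B C0 _: fires at position(s) 5: nfaruzittabnm
surface: nfaruzittabnm

cell CLASS=so, ASPECT=du, GRD=mi, SUR=zo:
underlying: n-faris-it-fa-nm
1. f -> v, k -> g, p -> b, s -> z / V _ V: fires at position(s) 6: nfarizitfanm
2. e -> o, i -> u / B C0 _: fires at position(s) 5: nfaruzitfanm
surface: nfaruzitfanm

cell CLASS=ol, ASPECT=ta, GRD=mi, SUR=ta:
underlying: nu-faris-it-la-tum
1. f -> v, k -> g, p -> b, s -> z / V _ V: fires at position(s) 3, 7: nuvarizitlatum
2. e -> o, i -> u / B C0 _: fires at position(s) 6: nuvaruzitlatum
surface: nuvaruzitlatum

cell CLASS=so, ASPECT=ta, GRD=un, SUR=zo:
underlying: n-faris-vul-nm
1. f -> v, k -> g, p -> b, s -> z / V _ V: no change
2. e -> o, i -> u / B C0 _: fires at position(s) 5: nfarusvulnm
surface: nfarusvulnm

cell CLASS=so, ASPECT=vo, GRD=mi, SUR=ta:
underlying: n-faris-it-g-tum
1. f -> v, k -> g, p -> b, s -> z / V _ V: fires at position(s) 6: nfarizitgtum
2. e -> o, i -> u / B C0 _: fires at position(s) 5: nfaruzitgtum
surface: nfaruzitgtum


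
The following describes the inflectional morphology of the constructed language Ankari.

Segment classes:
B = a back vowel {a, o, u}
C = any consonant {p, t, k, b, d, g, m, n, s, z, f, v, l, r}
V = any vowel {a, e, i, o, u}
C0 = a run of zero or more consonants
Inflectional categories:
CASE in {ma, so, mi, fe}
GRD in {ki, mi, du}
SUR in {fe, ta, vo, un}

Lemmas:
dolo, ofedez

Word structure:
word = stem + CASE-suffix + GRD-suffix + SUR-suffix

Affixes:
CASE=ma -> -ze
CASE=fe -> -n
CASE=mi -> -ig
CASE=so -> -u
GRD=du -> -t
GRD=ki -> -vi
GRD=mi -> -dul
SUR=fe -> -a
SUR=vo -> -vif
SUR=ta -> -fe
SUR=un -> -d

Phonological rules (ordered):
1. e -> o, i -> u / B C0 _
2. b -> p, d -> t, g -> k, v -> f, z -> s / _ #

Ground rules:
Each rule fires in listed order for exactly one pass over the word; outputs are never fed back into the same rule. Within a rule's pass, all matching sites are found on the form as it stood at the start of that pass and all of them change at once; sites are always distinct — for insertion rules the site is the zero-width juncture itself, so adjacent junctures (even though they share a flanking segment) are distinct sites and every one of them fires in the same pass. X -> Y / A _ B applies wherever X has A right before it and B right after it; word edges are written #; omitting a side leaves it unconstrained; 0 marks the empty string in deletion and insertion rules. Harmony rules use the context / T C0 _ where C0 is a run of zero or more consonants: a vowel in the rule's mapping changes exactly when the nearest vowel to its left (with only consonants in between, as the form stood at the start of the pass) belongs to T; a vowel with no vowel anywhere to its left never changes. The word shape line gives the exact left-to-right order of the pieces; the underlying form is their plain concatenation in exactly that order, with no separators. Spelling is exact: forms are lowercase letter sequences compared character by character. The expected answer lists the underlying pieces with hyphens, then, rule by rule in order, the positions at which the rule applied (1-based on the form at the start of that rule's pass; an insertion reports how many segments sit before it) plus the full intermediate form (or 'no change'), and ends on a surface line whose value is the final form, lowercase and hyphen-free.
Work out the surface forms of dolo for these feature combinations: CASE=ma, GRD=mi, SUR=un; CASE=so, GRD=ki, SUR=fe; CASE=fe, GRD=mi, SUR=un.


cell CASE=ma, GRD=mi, SUR=un:
underlying: dolo-ze-dul-d
1. e -> o, i -> u / B C0 _: fires at position(s) 6: dolozoduld
2. b -> p, d -> t, g -> k, v -> f, z -> s / _ #: fires at position(s) 10: dolozodult
surface: dolozodult

cell CASE=so, GRD=ki, SUR=fe:
underlying: dolo-u-vi-a
1. e -> o, i -> u / B C0 _: fires at position(s) 7: dolouvua
2. b -> p, d -> t, g -> k, v -> f, z -> s / _ #: no change
surface: dolouvua

cell CASE=fe, GRD=mi, SUR=un:
underlying: dolo-n-dul-d
1. e -> o, i -> u / B C0 _: no change
2. b -> p, d -> t, g -> k, v -> f, z -> s / _ #: fires at position(s) 9: dolondult
surface: dolondult


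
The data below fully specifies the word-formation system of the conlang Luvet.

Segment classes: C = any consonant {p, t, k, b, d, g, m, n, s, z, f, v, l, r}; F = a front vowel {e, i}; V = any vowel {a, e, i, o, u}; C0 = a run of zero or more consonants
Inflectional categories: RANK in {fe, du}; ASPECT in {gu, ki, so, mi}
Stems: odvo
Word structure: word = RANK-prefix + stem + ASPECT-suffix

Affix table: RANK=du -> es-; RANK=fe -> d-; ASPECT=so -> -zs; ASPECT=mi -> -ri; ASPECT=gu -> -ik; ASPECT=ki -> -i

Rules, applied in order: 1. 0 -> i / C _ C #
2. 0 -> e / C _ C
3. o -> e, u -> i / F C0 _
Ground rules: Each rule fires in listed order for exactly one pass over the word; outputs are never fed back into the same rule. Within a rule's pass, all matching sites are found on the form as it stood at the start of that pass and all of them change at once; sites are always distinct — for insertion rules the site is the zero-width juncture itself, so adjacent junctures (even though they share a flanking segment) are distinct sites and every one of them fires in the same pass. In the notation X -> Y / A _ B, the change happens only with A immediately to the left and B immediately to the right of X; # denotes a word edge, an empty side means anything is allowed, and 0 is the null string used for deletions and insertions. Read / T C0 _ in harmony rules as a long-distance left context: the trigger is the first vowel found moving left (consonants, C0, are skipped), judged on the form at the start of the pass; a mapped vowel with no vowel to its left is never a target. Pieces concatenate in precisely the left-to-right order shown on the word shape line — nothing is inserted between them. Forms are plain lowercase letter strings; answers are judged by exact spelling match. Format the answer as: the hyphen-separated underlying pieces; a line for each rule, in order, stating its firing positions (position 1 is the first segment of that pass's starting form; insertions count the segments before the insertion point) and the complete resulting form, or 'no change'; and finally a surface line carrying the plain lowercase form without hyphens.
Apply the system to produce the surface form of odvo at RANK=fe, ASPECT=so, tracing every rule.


underlying: d-odvo-zs
1. 0 -> i / C _ C #: inserts after position(s) 6: dodvozis
2. 0 -> e / C _ C: inserts after position(s) 3: dodevozis
3. o -> e, u -> i / F C0 _: fires at position(s) 6: dodevezis
surface: dodevezis


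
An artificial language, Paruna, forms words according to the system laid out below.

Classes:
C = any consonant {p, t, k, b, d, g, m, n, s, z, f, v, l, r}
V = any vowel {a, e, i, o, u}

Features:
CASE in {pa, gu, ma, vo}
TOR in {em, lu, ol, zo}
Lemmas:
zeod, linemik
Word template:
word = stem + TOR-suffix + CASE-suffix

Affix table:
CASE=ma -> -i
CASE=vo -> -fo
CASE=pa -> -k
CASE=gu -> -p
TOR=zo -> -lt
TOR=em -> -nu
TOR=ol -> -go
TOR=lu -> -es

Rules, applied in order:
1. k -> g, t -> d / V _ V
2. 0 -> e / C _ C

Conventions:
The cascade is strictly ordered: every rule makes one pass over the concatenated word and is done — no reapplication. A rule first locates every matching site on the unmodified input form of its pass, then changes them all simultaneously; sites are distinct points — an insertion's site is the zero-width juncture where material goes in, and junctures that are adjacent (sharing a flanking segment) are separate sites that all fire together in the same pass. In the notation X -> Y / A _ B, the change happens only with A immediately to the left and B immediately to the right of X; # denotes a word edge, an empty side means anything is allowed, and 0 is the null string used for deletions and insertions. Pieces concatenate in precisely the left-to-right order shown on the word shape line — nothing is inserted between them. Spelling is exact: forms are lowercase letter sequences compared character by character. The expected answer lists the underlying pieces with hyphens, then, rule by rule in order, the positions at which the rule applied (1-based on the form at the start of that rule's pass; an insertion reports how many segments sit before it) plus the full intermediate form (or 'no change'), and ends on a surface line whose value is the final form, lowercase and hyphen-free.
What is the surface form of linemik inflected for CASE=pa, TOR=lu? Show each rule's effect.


underlying: linemik-es-k
1. k -> g, t -> d / V _ V: fires at position(s) 7: linemigesk
2. 0 -> e / C _ C: inserts after position(s) 9: linemigesek
surface: linemigesek


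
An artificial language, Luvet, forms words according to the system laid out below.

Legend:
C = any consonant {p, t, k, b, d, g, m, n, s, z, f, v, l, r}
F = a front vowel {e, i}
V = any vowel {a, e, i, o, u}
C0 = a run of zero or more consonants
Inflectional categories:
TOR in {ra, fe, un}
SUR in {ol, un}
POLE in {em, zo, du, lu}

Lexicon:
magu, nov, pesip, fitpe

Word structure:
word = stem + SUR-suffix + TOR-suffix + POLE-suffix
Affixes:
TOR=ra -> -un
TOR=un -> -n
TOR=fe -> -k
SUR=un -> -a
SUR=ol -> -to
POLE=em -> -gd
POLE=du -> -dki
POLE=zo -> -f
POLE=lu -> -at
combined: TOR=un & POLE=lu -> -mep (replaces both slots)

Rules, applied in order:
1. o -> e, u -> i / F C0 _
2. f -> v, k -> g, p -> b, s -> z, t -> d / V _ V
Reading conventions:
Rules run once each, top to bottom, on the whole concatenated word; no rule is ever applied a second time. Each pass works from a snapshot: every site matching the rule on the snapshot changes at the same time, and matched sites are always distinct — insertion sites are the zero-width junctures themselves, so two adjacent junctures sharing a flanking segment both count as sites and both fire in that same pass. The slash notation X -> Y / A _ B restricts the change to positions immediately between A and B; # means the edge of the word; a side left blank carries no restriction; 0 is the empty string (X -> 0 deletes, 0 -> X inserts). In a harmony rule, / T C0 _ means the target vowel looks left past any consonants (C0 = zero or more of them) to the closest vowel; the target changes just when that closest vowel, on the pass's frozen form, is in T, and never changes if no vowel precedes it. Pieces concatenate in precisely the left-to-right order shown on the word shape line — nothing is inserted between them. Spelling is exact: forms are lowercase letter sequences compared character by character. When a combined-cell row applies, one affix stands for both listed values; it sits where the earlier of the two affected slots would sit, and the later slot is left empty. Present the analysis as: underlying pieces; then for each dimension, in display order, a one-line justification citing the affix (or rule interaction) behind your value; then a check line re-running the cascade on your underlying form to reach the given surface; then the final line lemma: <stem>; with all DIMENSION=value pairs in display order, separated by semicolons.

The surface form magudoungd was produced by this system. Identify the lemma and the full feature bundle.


underlying: magu-to-un-gd
TOR=ra - signalled by the affix -un
SUR=ol - signalled by the affix -to
POLE=em - signalled by the affix -gd
check: magutoungd -> magutoungd -> magudoungd
lemma: magu; TOR=ra; SUR=ol; POLE=em


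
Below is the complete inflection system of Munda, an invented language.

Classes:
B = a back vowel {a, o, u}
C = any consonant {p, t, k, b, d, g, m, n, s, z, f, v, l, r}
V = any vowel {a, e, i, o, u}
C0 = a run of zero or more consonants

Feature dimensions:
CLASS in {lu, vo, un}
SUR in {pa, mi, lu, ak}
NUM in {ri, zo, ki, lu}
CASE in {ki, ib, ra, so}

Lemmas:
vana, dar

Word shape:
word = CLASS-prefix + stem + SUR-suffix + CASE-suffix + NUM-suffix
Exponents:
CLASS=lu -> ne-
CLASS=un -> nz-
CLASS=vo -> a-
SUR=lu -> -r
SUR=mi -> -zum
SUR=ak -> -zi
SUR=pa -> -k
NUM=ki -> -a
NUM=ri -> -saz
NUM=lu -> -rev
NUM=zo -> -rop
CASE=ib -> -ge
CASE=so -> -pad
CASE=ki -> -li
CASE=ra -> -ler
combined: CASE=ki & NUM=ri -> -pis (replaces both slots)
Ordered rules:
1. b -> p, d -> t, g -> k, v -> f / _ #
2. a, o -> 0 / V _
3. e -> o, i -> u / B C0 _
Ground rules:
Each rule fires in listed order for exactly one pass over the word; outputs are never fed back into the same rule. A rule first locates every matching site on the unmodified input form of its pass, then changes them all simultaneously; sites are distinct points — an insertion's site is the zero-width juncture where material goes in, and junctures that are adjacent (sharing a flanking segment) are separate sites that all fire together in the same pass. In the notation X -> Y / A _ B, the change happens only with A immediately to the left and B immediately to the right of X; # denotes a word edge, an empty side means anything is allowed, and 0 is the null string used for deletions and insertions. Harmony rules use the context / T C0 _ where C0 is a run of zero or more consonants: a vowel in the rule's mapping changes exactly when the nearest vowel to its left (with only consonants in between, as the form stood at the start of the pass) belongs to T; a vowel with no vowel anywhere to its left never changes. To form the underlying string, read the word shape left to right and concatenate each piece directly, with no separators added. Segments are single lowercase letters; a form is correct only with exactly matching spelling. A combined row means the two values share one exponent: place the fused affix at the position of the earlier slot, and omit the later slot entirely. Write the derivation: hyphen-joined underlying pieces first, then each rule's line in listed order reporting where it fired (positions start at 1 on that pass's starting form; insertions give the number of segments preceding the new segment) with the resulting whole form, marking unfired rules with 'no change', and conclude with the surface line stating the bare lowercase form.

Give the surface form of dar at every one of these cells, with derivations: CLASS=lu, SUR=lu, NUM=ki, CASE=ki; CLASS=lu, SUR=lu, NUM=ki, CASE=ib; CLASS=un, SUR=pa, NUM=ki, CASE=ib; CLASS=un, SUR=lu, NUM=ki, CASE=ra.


cell CLASS=lu, SUR=lu, NUM=ki, CASE=ki:
underlying: ne-dar-r-li-a
1. b -> p, d -> t, g -> k, v -> f / _ #: no change
2. a, o -> 0 / V _: fires at position(s) 9: nedarrli
3. e -> o, i -> u / B C0 _: fires at position(s) 8: nedarrlu
surface: nedarrlu

cell CLASS=lu, SUR=lu, NUM=ki, CASE=ib:
underlying: ne-dar-r-ge-a
1. b -> p, d -> t, g -> k, v -> f / _ #: no change
2. a, o -> 0 / V _: fires at position(s) 9: nedarrge
3. e -> o, i -> u / B C0 _: fires at position(s) 8: nedarrgo
surface: nedarrgo

cell CLASS=un, SUR=pa, NUM=ki, CASE=ib:
underlying: nz-dar-k-ge-a
1. b -> p, d -> t, g -> k, v -> f / _ #: no change
2. a, o -> 0 / V _: fires at position(s) 9: nzdarkge
3. e -> o, i -> u / B C0 _: fires at position(s) 8: nzdarkgo
surface: nzdarkgo

cell CLASS=un, SUR=lu, NUM=ki, CASE=ra:
underlying: nz-dar-r-ler-a
1. b -> p, d -> t, g -> k, v -> f / _ #: no change
2. a, o -> 0 / V _: no change
3. e -> o, i -> u / B C0 _: fires at position(s) 8: nzdarrlora
surface: nzdarrlora


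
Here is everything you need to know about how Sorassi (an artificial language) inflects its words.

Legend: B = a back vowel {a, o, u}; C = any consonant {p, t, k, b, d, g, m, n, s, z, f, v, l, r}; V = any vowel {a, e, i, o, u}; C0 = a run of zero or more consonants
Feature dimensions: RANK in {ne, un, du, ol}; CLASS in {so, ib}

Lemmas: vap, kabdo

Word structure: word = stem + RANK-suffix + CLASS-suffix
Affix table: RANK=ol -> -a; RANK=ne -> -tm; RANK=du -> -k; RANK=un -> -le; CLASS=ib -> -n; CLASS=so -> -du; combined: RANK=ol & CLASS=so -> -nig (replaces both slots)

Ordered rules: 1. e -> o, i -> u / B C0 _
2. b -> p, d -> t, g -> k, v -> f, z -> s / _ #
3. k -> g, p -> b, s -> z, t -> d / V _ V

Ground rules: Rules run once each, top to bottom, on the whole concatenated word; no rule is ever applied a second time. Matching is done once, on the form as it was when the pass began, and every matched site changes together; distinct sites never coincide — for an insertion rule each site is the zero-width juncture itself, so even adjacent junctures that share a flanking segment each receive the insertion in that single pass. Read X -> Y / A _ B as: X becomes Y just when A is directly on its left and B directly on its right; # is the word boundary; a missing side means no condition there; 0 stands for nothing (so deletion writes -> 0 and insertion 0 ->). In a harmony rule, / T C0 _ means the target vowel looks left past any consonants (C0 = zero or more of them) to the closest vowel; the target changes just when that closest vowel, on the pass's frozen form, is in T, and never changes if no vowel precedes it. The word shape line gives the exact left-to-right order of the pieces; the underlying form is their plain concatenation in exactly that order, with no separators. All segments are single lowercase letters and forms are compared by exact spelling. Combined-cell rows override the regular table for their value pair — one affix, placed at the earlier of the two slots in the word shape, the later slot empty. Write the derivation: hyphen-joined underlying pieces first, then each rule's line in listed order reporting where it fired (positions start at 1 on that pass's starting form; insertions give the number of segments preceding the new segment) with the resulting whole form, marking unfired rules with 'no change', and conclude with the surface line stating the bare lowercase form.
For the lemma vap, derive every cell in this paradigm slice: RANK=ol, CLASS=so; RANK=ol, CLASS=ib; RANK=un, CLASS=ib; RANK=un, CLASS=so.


cell RANK=ol, CLASS=so:
underlying: vap-nig
1. e -> o, i -> u / B C0 _: fires at position(s) 5: vapnug
2. b -> p, d -> t, g -> k, v -> f, z -> s / _ #: fires at position(s) 6: vapnuk
3. k -> g, p -> b, s -> z, t -> d / V _ V: no change
surface: vapnuk

cell RANK=ol, CLASS=ib:
underlying: vap-a-n
1. e -> o, i -> u / B C0 _: no change
2. b -> p, d -> t, g -> k, v -> f, z -> s / _ #: no change
3. k -> g, p -> b, s -> z, t -> d / V _ V: fires at position(s) 3: vaban
surface: vaban

cell RANK=un, CLASS=ib:
underlying: vap-le-n
1. e -> o, i -> u / B C0 _: fires at position(s) 5: vaplon
2. b -> p, d -> t, g -> k, v -> f, z -> s / _ #: no change
3. k -> g, p -> b, s -> z, t -> d / V _ V: no change
surface: vaplon

cell RANK=un, CLASS=so:
underlying: vap-le-du
1. e -> o, i -> u / B C0 _: fires at position(s) 5: vaplodu
2. b -> p, d -> t, g -> k, v -> f, z -> s / _ #: no change
3. k -> g, p -> b, s -> z, t -> d / V _ V: no change
surface: vaplodu


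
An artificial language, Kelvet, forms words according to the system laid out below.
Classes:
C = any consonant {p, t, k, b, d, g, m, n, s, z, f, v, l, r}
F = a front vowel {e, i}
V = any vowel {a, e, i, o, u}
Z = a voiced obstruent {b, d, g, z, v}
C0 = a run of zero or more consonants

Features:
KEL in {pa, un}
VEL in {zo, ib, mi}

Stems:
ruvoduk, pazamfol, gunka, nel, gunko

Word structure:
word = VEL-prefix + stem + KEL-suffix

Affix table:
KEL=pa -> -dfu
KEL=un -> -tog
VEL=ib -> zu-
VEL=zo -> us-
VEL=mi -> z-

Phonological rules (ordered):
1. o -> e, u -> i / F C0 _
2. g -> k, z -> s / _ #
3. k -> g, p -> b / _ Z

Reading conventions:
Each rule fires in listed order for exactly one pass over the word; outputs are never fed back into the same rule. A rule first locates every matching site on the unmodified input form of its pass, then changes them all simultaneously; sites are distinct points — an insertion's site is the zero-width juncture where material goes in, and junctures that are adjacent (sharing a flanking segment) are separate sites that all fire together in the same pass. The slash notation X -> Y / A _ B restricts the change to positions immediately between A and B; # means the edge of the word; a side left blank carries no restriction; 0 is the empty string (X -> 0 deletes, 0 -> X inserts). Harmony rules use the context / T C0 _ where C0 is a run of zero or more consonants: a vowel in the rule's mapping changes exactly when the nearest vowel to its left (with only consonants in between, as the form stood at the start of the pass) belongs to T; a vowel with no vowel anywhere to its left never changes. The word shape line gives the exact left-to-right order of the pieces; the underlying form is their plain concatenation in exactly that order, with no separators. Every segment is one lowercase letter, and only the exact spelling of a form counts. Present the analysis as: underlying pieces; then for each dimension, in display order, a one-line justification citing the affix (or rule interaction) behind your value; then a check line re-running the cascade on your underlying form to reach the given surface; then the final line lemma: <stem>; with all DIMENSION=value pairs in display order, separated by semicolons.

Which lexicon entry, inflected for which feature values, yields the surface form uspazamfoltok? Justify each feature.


underlying: us-pazamfol-tog
KEL=un - signalled by the affix -tog
VEL=zo - signalled by the affix us-
check: uspazamfoltog -> uspazamfoltog -> uspazamfoltok -> uspazamfoltok
lemma: pazamfol; KEL=un; VEL=zo


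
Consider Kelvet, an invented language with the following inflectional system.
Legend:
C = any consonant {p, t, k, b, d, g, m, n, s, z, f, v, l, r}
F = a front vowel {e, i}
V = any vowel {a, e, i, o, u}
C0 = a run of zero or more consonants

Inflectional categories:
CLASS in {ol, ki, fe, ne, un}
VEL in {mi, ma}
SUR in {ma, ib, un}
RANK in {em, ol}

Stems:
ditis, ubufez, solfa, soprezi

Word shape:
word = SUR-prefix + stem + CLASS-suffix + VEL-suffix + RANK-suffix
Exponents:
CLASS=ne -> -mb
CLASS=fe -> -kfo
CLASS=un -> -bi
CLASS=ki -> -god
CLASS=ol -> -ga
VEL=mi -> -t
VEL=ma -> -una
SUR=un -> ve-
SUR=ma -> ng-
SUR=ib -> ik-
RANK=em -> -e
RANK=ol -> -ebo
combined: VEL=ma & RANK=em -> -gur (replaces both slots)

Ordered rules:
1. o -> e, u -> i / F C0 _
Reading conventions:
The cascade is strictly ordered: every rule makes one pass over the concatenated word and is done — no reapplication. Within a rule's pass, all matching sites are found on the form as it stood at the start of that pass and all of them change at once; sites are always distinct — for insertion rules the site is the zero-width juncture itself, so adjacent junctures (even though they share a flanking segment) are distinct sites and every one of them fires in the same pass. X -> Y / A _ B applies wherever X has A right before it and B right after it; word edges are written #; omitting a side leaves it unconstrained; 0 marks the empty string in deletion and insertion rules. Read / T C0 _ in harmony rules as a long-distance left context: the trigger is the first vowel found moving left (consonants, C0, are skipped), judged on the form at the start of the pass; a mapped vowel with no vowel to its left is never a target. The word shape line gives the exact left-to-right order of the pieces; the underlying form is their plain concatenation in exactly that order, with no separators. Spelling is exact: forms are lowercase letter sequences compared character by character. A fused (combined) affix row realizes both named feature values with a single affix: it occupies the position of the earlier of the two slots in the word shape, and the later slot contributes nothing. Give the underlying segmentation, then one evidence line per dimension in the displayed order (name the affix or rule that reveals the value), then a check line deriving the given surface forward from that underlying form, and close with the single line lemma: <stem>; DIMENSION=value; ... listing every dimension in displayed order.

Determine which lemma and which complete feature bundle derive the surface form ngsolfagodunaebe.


underlying: ng-solfa-god-una-ebo
CLASS=ki - signalled by the affix -god
VEL=ma - signalled by the affix -una
SUR=ma - signalled by the affix ng-
RANK=ol - signalled by the affix -ebo
check: ngsolfagodunaebo -> ngsolfagodunaebe
lemma: solfa; CLASS=ki; VEL=ma; SUR=ma; RANK=ol


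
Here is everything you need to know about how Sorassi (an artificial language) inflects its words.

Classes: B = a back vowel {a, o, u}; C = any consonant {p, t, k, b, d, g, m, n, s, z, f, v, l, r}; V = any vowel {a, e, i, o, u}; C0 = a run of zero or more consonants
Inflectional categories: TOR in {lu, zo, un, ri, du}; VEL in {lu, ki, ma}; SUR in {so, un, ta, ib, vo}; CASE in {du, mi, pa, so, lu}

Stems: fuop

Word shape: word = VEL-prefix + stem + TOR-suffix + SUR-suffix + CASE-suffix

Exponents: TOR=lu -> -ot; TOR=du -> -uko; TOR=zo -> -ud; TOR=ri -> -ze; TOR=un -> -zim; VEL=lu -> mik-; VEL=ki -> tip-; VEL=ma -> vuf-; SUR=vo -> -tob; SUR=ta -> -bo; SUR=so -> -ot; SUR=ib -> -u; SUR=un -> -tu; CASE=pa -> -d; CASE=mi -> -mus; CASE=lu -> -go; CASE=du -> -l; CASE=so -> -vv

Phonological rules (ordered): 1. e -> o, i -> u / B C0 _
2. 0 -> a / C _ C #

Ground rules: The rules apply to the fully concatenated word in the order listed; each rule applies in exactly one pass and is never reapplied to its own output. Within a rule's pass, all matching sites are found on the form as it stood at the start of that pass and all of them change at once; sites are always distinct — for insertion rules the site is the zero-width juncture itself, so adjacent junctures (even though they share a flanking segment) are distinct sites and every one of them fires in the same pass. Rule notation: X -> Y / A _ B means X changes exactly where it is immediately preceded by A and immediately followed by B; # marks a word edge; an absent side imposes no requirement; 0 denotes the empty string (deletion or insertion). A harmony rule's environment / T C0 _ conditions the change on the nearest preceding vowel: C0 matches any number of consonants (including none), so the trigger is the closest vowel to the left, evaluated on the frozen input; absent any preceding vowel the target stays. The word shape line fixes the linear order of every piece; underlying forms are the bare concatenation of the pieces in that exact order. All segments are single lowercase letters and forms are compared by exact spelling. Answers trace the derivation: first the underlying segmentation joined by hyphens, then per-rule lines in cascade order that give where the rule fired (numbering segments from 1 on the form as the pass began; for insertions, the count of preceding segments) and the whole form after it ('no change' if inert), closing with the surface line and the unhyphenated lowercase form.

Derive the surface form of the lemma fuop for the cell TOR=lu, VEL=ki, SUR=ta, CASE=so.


underlying: tip-fuop-ot-bo-vv
1. e -> o, i -> u / B C0 _: no change
2. 0 -> a / C _ C #: inserts after position(s) 12: tipfuopotbovav
surface: tipfuopotbovav


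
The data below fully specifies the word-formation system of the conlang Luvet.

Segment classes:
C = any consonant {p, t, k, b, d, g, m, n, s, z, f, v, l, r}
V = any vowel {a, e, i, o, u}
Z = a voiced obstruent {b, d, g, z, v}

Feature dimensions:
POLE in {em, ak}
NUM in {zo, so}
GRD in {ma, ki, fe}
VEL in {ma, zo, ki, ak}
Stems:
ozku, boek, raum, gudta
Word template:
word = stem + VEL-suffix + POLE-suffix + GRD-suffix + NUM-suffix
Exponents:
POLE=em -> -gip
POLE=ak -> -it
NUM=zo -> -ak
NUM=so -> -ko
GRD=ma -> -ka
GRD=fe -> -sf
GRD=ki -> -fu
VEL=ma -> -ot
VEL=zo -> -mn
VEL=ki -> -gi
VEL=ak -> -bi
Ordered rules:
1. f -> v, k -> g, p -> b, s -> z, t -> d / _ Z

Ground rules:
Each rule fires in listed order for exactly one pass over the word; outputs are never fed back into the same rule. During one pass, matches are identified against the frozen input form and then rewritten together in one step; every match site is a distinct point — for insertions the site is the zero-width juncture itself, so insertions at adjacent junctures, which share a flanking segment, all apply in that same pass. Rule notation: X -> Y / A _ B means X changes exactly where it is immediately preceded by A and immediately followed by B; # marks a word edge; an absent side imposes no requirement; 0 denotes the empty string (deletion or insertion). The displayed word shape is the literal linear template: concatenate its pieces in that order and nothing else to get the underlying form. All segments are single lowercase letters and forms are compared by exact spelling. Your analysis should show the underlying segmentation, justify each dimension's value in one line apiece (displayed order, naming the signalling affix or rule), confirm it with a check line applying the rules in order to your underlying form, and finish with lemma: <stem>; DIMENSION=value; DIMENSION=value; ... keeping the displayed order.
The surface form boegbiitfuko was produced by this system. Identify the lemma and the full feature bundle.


underlying: boek-bi-it-fu-ko
POLE=ak - signalled by the affix -it
NUM=so - signalled by the affix -ko
GRD=ki - signalled by the affix -fu
VEL=ak - signalled by the affix -bi
check: boekbiitfuko -> boegbiitfuko
lemma: boek; POLE=ak; NUM=so; GRD=ki; VEL=ak


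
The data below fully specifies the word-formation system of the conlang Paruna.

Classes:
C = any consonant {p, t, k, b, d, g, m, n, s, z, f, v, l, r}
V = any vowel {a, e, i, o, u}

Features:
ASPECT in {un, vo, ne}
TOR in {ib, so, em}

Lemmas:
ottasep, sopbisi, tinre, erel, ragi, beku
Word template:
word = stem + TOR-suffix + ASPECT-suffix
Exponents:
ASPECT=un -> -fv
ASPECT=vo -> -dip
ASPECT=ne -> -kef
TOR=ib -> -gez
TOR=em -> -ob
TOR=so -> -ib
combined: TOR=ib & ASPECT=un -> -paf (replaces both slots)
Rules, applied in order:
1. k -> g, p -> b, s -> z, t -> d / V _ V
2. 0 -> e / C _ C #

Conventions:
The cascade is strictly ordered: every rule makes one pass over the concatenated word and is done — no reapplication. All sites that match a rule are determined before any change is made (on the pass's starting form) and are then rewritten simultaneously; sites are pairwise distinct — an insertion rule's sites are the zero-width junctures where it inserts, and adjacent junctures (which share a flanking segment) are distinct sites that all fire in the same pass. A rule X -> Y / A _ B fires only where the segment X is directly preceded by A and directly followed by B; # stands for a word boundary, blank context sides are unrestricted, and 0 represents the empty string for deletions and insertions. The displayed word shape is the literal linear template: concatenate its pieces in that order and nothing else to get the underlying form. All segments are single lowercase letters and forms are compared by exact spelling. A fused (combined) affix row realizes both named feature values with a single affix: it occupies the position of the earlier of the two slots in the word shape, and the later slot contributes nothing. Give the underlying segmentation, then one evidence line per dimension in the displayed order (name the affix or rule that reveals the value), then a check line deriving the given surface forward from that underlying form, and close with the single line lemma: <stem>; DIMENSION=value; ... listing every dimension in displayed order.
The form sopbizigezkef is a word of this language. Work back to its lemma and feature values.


underlying: sopbisi-gez-kef
ASPECT=ne - signalled by the affix -kef
TOR=ib - signalled by the affix -gez
check: sopbisigezkef -> sopbizigezkef -> sopbizigezkef
lemma: sopbisi; ASPECT=ne; TOR=ib


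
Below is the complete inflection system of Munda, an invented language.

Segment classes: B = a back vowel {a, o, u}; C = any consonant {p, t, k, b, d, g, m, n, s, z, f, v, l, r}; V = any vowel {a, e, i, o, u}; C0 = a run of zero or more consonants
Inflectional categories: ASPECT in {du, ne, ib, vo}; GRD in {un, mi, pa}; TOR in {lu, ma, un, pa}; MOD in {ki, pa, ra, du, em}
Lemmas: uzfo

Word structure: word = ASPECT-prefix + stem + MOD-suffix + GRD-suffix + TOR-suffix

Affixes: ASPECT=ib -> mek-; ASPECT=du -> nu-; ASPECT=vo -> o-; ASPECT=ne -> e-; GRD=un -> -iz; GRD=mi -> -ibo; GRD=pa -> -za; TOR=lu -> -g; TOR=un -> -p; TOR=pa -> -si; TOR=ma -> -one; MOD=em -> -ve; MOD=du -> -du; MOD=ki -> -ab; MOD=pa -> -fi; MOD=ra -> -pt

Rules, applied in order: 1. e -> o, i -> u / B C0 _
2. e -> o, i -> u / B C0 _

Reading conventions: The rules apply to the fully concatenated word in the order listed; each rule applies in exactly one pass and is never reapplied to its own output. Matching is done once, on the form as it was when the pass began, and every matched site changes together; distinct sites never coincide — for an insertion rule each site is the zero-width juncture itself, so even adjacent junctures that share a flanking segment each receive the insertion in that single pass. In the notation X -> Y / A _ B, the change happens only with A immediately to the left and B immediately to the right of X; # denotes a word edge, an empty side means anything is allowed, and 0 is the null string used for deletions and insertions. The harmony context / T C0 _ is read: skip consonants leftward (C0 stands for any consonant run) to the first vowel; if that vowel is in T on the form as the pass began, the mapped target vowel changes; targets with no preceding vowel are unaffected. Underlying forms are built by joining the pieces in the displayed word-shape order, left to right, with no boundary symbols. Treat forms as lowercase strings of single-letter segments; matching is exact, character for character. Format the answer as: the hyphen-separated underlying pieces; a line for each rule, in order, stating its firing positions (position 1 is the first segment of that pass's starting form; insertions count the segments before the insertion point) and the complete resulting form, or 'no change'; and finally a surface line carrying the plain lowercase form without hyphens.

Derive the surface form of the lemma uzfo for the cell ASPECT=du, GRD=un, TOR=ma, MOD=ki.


underlying: nu-uzfo-ab-iz-one
1. e -> o, i -> u / B C0 _: fires at position(s) 9, 13: nuuzfoabuzono
2. e -> o, i -> u / B C0 _: no change
surface: nuuzfoabuzono


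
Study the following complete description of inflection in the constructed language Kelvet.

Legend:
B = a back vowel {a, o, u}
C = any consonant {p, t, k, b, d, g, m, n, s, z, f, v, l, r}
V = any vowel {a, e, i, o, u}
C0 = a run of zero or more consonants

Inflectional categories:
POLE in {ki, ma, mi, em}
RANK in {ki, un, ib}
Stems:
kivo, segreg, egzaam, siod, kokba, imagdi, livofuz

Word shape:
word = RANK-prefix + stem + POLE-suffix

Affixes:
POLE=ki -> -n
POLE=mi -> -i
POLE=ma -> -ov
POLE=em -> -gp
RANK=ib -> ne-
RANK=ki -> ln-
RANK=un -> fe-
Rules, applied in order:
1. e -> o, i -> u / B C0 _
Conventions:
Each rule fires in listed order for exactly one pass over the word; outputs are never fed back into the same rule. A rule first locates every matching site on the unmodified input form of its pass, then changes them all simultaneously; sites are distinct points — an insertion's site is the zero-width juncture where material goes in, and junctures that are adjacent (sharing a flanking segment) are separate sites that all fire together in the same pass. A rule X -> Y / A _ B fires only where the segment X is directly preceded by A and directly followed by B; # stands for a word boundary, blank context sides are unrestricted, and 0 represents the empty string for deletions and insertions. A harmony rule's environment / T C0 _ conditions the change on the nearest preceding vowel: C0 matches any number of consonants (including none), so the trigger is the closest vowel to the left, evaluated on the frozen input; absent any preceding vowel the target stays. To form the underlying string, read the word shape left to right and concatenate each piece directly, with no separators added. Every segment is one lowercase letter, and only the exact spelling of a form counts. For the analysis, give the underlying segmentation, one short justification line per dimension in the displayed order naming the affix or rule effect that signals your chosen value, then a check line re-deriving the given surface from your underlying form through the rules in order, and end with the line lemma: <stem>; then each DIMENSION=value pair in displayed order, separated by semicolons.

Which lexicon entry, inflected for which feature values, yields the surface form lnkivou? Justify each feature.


underlying: ln-kivo-i
POLE=mi - signalled by the affix -i
RANK=ki - signalled by the affix ln-
check: lnkivoi -> lnkivou
lemma: kivo; POLE=mi; RANK=ki


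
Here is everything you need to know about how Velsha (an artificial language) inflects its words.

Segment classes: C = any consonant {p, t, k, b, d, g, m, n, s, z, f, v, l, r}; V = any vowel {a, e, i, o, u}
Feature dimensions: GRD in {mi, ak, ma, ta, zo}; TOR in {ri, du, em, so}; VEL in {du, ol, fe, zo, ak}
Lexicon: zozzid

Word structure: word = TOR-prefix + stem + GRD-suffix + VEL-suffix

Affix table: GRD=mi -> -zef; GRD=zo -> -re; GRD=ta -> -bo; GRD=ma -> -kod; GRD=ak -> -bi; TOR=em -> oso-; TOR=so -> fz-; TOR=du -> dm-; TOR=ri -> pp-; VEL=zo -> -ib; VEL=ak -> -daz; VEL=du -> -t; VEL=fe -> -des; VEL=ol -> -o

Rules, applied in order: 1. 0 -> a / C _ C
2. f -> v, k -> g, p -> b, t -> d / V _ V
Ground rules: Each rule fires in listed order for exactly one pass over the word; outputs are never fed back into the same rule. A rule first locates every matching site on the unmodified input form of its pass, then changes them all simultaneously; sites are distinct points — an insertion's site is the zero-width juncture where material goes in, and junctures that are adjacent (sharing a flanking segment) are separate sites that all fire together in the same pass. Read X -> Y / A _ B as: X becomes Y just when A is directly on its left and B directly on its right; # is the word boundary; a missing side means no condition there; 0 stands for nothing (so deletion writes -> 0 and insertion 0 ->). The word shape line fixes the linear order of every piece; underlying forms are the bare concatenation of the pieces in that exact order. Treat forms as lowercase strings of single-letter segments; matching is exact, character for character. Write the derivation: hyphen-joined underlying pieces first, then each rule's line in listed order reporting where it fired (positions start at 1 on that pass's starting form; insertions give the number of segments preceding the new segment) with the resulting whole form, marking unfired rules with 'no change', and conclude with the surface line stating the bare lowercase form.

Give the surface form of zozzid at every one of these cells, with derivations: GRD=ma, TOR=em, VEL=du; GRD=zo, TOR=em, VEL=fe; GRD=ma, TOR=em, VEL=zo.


cell GRD=ma, TOR=em, VEL=du:
underlying: oso-zozzid-kod-t
1. 0 -> a / C _ C: inserts after position(s) 6, 9, 12: osozozazidakodat
2. f -> v, k -> g, p -> b, t -> d / V _ V: fires at position(s) 12: osozozazidagodat
surface: osozozazidagodat

cell GRD=zo, TOR=em, VEL=fe:
underlying: oso-zozzid-re-des
1. 0 -> a / C _ C: inserts after position(s) 6, 9: osozozazidaredes
2. f -> v, k -> g, p -> b, t -> d / V _ V: no change
surface: osozozazidaredes

cell GRD=ma, TOR=em, VEL=zo:
underlying: oso-zozzid-kod-ib
1. 0 -> a / C _ C: inserts after position(s) 6, 9: osozozazidakodib
2. f -> v, k -> g, p -> b, t -> d / V _ V: fires at position(s) 12: osozozazidagodib
surface: osozozazidagodib
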